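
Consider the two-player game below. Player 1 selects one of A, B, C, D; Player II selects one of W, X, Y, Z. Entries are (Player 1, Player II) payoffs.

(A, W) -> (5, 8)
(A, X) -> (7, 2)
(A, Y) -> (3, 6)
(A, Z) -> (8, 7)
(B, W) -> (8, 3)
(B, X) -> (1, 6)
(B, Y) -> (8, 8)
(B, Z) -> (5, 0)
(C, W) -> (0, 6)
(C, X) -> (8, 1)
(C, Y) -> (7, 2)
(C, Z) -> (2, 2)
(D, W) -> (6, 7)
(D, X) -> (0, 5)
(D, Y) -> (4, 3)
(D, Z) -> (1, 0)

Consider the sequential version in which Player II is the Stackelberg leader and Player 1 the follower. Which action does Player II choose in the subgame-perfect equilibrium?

Solve by backward induction (Player II leads).
- W: Player 1 compares 5, 8, 0, 6 and picks B; Player II would get 3.
- X: Player 1 compares 7, 1, 8, 0 and picks C; Player II would get 1.
- Y: Player 1 compares 3, 8, 7, 4 and picks B; Player II would get 8.
- Z: Player 1 compares 8, 5, 2, 1 and picks A; Player II would get 7.
Player II's induced payoffs are 3, 1, 8, 7, so Player II commits to Y. Subgame-perfect outcome: (B, Y) with payoffs (8, 8).

Y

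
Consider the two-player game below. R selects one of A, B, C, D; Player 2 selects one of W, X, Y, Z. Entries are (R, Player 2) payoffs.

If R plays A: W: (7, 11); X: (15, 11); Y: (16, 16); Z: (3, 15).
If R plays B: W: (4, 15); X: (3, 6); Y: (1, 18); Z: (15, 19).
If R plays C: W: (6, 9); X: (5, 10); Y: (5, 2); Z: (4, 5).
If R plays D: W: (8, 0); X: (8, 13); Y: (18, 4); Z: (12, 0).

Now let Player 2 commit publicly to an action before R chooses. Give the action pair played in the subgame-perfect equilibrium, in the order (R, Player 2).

Backward induction with Player 2 moving first.
- W → R plays D (best of 7, 4, 6, 8); Player 2 gets 0.
- X → R plays A (best of 15, 3, 5, 8); Player 2 gets 11.
- Y → R plays D (best of 16, 1, 5, 18); Player 2 gets 4.
- Z → R plays B (best of 3, 15, 4, 12); Player 2 gets 19.
Among 0, 11, 4, 19, the best is 19 at Z. Subgame-perfect outcome: (B, Z) with payoffs (15, 19).

(B, Z)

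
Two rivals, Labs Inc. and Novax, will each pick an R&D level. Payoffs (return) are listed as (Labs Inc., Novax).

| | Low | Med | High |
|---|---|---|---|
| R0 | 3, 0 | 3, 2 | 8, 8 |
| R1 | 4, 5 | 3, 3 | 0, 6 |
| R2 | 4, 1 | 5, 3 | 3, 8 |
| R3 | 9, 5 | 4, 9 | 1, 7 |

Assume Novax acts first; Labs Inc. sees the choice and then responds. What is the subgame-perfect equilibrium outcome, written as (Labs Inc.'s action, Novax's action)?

Backward induction with Novax moving first.
- Low: Labs Inc. compares 3, 4, 4, 9 and picks R3; Novax would get 5.
- Med: Labs Inc. compares 3, 3, 5, 4 and picks R2; Novax would get 3.
- High: Labs Inc. compares 8, 0, 3, 1 and picks R0; Novax would get 8.
Novax's induced payoffs are 5, 3, 8, so Novax commits to High. Subgame-perfect outcome: (R0, High) with payoffs (8, 8).

(R0, High)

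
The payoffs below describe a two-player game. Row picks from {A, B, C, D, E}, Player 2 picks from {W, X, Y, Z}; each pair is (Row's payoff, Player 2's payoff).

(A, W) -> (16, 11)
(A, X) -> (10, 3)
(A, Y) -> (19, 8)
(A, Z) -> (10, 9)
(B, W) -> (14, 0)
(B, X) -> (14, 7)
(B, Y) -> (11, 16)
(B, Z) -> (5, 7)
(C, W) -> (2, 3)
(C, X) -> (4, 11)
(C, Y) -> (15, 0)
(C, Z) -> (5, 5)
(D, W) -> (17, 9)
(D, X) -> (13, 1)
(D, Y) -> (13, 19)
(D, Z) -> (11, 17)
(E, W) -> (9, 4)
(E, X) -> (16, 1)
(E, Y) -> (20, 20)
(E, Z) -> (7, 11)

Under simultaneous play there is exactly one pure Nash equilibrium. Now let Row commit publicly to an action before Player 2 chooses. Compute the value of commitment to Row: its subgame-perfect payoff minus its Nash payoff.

Work backward from Player 2's decision.
- A: Player 2 compares 11, 3, 8, 9 and picks W; Row would get 16.
- B: Player 2 compares 0, 7, 16, 7 and picks Y; Row would get 11.
- C: Player 2 compares 3, 11, 0, 5 and picks X; Row would get 4.
- D: Player 2 compares 9, 1, 19, 17 and picks Y; Row would get 13.
- E: Player 2 compares 4, 1, 20, 11 and picks Y; Row would get 20.
Maximizing over 16, 11, 4, 13, 20, Row chooses E. Subgame-perfect outcome: (E, Y) with payoffs (20, 20).
Now find the simultaneous Nash equilibrium.
Row's best replies: W→D; X→E; Y→E; Z→D.
Player 2's best replies: A→W; B→Y; C→X; D→Y; E→Y.
The unique mutual best reply is (E, Y), giving (20, 20).
Row's commitment gain: 20 − 20 = 0.

0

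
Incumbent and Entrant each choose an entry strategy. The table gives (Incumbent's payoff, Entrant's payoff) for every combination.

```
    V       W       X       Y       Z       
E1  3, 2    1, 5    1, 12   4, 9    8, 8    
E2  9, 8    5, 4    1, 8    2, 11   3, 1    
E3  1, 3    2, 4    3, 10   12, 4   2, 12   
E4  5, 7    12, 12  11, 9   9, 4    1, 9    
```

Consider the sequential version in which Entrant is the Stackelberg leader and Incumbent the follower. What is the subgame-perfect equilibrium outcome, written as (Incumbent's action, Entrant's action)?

Backward induction with Entrant moving first.
- V → Incumbent plays E2 (best of 3, 9, 1, 5); Entrant gets 8.
- W → Incumbent plays E4 (best of 1, 5, 2, 12); Entrant gets 12.
- X → Incumbent plays E4 (best of 1, 1, 3, 11); Entrant gets 9.
- Y → Incumbent plays E3 (best of 4, 2, 12, 9); Entrant gets 4.
- Z → Incumbent plays E1 (best of 8, 3, 2, 1); Entrant gets 8.
Among 8, 12, 9, 4, 8, the best is 12 at W. Subgame-perfect outcome: (E4, W) with payoffs (12, 12).

(E4, W)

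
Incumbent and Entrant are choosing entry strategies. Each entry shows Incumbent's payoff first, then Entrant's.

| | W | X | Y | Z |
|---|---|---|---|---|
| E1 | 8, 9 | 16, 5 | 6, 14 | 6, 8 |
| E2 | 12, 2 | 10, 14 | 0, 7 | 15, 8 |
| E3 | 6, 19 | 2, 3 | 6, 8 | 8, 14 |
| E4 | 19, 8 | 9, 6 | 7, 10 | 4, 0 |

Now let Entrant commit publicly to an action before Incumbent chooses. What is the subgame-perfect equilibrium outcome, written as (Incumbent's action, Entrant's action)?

Solve by backward induction (Entrant leads).
- W: Incumbent compares 8, 12, 6, 19 and picks E4; Entrant would get 8.
- X: Incumbent compares 16, 10, 2, 9 and picks E1; Entrant would get 5.
- Y: Incumbent compares 6, 0, 6, 7 and picks E4; Entrant would get 10.
- Z: Incumbent compares 6, 15, 8, 4 and picks E2; Entrant would get 8.
Among 8, 5, 10, 8, the best is 10 at Y. Subgame-perfect outcome: (E4, Y) with payoffs (7, 10).

(E4, Y)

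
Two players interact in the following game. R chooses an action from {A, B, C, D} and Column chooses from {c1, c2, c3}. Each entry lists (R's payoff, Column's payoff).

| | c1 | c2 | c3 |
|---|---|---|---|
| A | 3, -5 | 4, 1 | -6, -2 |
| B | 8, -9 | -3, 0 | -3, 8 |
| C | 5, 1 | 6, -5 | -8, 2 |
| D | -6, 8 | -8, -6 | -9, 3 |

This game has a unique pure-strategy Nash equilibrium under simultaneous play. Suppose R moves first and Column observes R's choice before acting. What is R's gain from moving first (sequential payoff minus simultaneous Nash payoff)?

Work backward from Column's decision.
- A: BR = c2, leader payoff 4.
- B: BR = c3, leader payoff -3.
- C: BR = c3, leader payoff -8.
- D: BR = c1, leader payoff -6.
R's induced payoffs are 4, -3, -8, -6, so R commits to A. Subgame-perfect outcome: (A, c2) with payoffs (4, 1).
For the simultaneous game, intersect best replies.
R's best replies: c1→B; c2→C; c3→B.
Column's best replies: A→c2; B→c3; C→c3; D→c1.
Only (B, c3) has each player best-responding; Nash payoffs (-3, 8).
R's commitment gain: 4 − -3 = 7.

7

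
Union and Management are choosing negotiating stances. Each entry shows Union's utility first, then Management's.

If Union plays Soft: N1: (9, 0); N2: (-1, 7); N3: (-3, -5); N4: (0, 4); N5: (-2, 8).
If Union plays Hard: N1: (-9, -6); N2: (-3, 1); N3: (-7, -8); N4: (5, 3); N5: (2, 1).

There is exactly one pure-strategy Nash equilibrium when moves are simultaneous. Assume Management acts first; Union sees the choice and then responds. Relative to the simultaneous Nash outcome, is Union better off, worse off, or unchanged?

worse off

Work backward from Union's decision.
- N1 → Union plays Soft (best of 9, -9); Management gets 0.
- N2 → Union plays Soft (best of -1, -3); Management gets 7.
- N3 → Union plays Soft (best of -3, -7); Management gets -5.
- N4 → Union plays Hard (best of 0, 5); Management gets 3.
- N5 → Union plays Hard (best of -2, 2); Management gets 1.
Management's induced payoffs are 0, 7, -5, 3, 1, so Management commits to N2. Subgame-perfect outcome: (Soft, N2) with payoffs (-1, 7).
For the simultaneous game, intersect best replies.
Union's best replies: N1→Soft; N2→Soft; N3→Soft; N4→Hard; N5→Hard.
Management's best replies: Soft→N5; Hard→N4.
Only (Hard, N4) has each player best-responding; Nash payoffs (5, 3).
Union earns -1 sequentially versus 5 at the Nash outcome: worse off.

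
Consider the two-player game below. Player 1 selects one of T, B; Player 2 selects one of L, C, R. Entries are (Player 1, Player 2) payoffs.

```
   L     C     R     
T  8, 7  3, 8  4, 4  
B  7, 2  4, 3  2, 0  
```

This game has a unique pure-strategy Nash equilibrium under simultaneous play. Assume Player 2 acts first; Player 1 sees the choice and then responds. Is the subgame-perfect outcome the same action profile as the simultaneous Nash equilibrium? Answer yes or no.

no

Backward induction with Player 2 moving first.
- L: Player 1 compares 8, 7 and picks T; Player 2 would get 7.
- C: Player 1 compares 3, 4 and picks B; Player 2 would get 3.
- R: Player 1 compares 4, 2 and picks T; Player 2 would get 4.
Player 2's induced payoffs are 7, 3, 4, so Player 2 commits to L. Subgame-perfect outcome: (T, L) with payoffs (8, 7).
For the simultaneous game, intersect best replies.
Player 1's best replies: L→T; C→B; R→T.
Player 2's best replies: T→C; B→C.
The unique mutual best reply is (B, C), giving (4, 3).
Sequential outcome (T, L) differs from the Nash profile (B, C).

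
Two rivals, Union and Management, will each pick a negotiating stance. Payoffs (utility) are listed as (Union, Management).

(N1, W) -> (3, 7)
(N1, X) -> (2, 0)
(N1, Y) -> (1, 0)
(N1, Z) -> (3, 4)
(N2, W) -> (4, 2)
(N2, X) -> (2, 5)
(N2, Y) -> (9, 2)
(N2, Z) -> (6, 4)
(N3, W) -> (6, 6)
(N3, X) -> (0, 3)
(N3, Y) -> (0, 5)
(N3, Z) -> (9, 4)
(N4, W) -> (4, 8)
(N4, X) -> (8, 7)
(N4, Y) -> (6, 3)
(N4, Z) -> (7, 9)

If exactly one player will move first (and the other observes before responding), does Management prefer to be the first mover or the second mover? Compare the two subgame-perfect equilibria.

If Union leads: Management's best replies are N1→W, N2→X, N3→W, N4→Z; Union's induced payoffs 3, 2, 6, 7; outcome (N4, Z), payoffs (7, 9).
If Management leads: Union's best replies are W→N3, X→N4, Y→N2, Z→N3; Management's induced payoffs 6, 7, 2, 4; outcome (N4, X), payoffs (8, 7).
Management gets 7 moving first and 9 moving second, so Management prefers to move second.

second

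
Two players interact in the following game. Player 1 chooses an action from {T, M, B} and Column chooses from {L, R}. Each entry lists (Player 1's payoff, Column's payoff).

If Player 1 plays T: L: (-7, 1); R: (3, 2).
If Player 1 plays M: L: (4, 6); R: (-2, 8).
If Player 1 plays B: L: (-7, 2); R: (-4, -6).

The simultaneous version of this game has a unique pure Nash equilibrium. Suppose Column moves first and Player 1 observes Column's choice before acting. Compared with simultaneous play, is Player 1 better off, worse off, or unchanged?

better off

Work backward from Player 1's decision.
- L → Player 1 plays M (best of -7, 4, -7); Column gets 6.
- R → Player 1 plays T (best of 3, -2, -4); Column gets 2.
Column's induced payoffs are 6, 2, so Column commits to L. Subgame-perfect outcome: (M, L) with payoffs (4, 6).
Now find the simultaneous Nash equilibrium.
Player 1's best replies: L→M; R→T.
Column's best replies: T→R; M→R; B→L.
The unique mutual best reply is (T, R), giving (3, 2).
Player 1 earns 4 sequentially versus 3 at the Nash outcome: better off.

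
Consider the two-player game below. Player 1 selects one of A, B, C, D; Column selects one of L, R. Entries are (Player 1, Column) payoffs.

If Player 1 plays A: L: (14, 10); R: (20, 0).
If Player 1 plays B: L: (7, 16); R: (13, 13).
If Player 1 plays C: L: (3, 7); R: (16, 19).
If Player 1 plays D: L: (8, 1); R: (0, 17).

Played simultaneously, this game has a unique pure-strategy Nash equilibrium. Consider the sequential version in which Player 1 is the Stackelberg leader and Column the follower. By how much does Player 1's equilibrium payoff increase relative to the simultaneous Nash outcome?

2

Backward induction with Player 1 moving first.
- A: BR = L, leader payoff 14.
- B: BR = L, leader payoff 7.
- C: BR = R, leader payoff 16.
- D: BR = R, leader payoff 0.
Among 14, 7, 16, 0, the best is 16 at C. Subgame-perfect outcome: (C, R) with payoffs (16, 19).
For the simultaneous game, intersect best replies.
Player 1's best replies: L→A; R→A.
Column's best replies: A→L; B→L; C→R; D→R.
Only (A, L) has each player best-responding; Nash payoffs (14, 10).
Player 1's commitment gain: 16 − 14 = 2.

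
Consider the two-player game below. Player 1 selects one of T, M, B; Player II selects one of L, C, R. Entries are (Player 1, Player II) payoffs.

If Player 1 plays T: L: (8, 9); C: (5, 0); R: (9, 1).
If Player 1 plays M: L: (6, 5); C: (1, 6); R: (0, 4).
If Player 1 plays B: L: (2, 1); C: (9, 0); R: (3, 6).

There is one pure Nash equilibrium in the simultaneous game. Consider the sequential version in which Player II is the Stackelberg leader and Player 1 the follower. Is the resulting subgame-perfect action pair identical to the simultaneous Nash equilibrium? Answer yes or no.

yes

Backward induction with Player II moving first.
- L: BR = T, leader payoff 9.
- C: BR = B, leader payoff 0.
- R: BR = T, leader payoff 1.
Among 9, 0, 1, the best is 9 at L. Subgame-perfect outcome: (T, L) with payoffs (8, 9).
For the simultaneous game, intersect best replies.
Player 1's best replies: L→T; C→B; R→T.
Player II's best replies: T→L; M→C; B→R.
Only (T, L) has each player best-responding; Nash payoffs (8, 9).
Sequential outcome (T, L) coincides with the Nash profile (T, L).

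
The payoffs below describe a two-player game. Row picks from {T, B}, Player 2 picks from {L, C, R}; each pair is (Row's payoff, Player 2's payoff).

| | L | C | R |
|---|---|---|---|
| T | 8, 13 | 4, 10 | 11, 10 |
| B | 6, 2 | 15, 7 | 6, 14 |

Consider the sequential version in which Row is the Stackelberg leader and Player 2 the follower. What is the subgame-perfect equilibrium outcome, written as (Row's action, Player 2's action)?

Work backward from Player 2's decision.
- T: BR = L, leader payoff 8.
- B: BR = R, leader payoff 6.
Maximizing over 8, 6, Row chooses T. Subgame-perfect outcome: (T, L) with payoffs (8, 13).

(T, L)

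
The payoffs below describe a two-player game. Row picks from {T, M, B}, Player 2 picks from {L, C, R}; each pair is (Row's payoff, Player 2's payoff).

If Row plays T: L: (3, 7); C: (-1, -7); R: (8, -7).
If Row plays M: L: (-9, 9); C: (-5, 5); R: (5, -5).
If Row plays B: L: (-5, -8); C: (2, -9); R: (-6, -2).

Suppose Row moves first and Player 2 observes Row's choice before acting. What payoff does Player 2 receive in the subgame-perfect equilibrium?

Solve by backward induction (Row leads).
- T: Player 2 compares 7, -7, -7 and picks L; Row would get 3.
- M: Player 2 compares 9, 5, -5 and picks L; Row would get -9.
- B: Player 2 compares -8, -9, -2 and picks R; Row would get -6.
Row's induced payoffs are 3, -9, -6, so Row commits to T. Subgame-perfect outcome: (T, L) with payoffs (3, 7).

7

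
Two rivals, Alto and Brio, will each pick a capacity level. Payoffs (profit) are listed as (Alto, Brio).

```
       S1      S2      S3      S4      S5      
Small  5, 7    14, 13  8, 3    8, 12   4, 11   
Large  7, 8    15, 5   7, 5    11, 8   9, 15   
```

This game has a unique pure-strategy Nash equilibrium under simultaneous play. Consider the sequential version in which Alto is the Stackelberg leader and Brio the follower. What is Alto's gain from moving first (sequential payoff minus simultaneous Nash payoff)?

5

Solve by backward induction (Alto leads).
- Small: Brio compares 7, 13, 3, 12, 11 and picks S2; Alto would get 14.
- Large: Brio compares 8, 5, 5, 8, 15 and picks S5; Alto would get 9.
Maximizing over 14, 9, Alto chooses Small. Subgame-perfect outcome: (Small, S2) with payoffs (14, 13).
Now find the simultaneous Nash equilibrium.
Alto's best replies: S1→Large; S2→Large; S3→Small; S4→Large; S5→Large.
Brio's best replies: Small→S2; Large→S5.
Only (Large, S5) has each player best-responding; Nash payoffs (9, 15).
Alto's commitment gain: 14 − 9 = 5.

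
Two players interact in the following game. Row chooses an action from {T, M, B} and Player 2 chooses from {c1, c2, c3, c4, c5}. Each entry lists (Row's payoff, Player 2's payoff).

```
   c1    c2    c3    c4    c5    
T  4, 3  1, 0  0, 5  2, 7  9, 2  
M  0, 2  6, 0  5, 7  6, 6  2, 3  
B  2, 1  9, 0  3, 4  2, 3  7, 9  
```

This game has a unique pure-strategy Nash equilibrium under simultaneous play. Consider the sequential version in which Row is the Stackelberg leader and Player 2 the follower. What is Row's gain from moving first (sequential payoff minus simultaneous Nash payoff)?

Backward induction with Row moving first.
- T: BR = c4, leader payoff 2.
- M: BR = c3, leader payoff 5.
- B: BR = c5, leader payoff 7.
Maximizing over 2, 5, 7, Row chooses B. Subgame-perfect outcome: (B, c5) with payoffs (7, 9).
Now find the simultaneous Nash equilibrium.
Row's best replies: c1→T; c2→B; c3→M; c4→M; c5→T.
Player 2's best replies: T→c4; M→c3; B→c5.
Only (M, c3) has each player best-responding; Nash payoffs (5, 7).
Row's commitment gain: 7 − 5 = 2.

2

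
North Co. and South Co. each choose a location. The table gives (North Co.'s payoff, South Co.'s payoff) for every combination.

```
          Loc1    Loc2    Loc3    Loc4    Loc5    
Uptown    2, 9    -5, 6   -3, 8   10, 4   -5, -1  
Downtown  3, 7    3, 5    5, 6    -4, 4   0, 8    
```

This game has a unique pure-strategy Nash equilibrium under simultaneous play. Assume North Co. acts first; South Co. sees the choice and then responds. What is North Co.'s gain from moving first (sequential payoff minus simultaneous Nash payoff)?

2

South Co. best-responds to each possible North Co. move:
- Uptown: BR = Loc1, leader payoff 2.
- Downtown: BR = Loc5, leader payoff 0.
Maximizing over 2, 0, North Co. chooses Uptown. Subgame-perfect outcome: (Uptown, Loc1) with payoffs (2, 9).
Under simultaneous play:
North Co.'s best replies: Loc1→Downtown; Loc2→Downtown; Loc3→Downtown; Loc4→Uptown; Loc5→Downtown.
South Co.'s best replies: Uptown→Loc1; Downtown→Loc5.
The unique mutual best reply is (Downtown, Loc5), giving (0, 8).
North Co.'s commitment gain: 2 − 0 = 2.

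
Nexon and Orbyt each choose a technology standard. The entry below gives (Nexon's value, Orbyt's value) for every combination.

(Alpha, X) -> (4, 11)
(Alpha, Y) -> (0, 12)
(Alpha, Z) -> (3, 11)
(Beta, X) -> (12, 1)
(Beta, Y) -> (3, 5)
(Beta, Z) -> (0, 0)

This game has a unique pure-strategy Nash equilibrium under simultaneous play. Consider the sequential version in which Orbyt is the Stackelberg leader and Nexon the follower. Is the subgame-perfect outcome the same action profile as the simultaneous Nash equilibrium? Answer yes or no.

no

Backward induction with Orbyt moving first.
- X → Nexon plays Beta (best of 4, 12); Orbyt gets 1.
- Y → Nexon plays Beta (best of 0, 3); Orbyt gets 5.
- Z → Nexon plays Alpha (best of 3, 0); Orbyt gets 11.
Maximizing over 1, 5, 11, Orbyt chooses Z. Subgame-perfect outcome: (Alpha, Z) with payoffs (3, 11).
For the simultaneous game, intersect best replies.
Nexon's best replies: X→Beta; Y→Beta; Z→Alpha.
Orbyt's best replies: Alpha→Y; Beta→Y.
The unique mutual best reply is (Beta, Y), giving (3, 5).
Sequential outcome (Alpha, Z) differs from the Nash profile (Beta, Y).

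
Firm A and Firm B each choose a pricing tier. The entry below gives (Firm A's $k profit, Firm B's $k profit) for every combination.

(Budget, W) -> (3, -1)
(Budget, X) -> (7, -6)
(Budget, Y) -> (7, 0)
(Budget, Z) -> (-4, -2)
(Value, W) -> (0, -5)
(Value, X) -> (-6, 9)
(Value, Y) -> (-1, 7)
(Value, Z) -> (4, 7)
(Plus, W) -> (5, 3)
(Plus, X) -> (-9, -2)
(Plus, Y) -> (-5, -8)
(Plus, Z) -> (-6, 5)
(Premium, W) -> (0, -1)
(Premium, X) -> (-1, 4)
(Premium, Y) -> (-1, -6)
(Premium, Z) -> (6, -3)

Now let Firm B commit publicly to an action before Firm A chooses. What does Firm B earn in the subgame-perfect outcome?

Solve by backward induction (Firm B leads).
- W → Firm A plays Plus (best of 3, 0, 5, 0); Firm B gets 3.
- X → Firm A plays Budget (best of 7, -6, -9, -1); Firm B gets -6.
- Y → Firm A plays Budget (best of 7, -1, -5, -1); Firm B gets 0.
- Z → Firm A plays Premium (best of -4, 4, -6, 6); Firm B gets -3.
Maximizing over 3, -6, 0, -3, Firm B chooses W. Subgame-perfect outcome: (Plus, W) with payoffs (5, 3).

3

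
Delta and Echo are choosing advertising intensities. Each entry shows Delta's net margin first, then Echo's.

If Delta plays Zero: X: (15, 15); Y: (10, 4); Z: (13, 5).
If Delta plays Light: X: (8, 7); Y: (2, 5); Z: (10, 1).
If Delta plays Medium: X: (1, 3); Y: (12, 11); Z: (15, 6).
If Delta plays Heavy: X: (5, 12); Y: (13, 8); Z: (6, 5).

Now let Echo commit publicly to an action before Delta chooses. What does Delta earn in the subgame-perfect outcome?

15

Backward induction with Echo moving first.
- X: Delta compares 15, 8, 1, 5 and picks Zero; Echo would get 15.
- Y: Delta compares 10, 2, 12, 13 and picks Heavy; Echo would get 8.
- Z: Delta compares 13, 10, 15, 6 and picks Medium; Echo would get 6.
Maximizing over 15, 8, 6, Echo chooses X. Subgame-perfect outcome: (Zero, X) with payoffs (15, 15).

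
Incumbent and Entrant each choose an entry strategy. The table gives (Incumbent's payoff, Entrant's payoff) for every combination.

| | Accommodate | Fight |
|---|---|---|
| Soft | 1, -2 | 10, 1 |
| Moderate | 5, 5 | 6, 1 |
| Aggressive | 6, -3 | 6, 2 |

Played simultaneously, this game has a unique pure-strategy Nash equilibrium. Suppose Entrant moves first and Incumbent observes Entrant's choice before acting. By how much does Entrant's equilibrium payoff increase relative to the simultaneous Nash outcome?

0

Solve by backward induction (Entrant leads).
- Accommodate: BR = Aggressive, leader payoff -3.
- Fight: BR = Soft, leader payoff 1.
Among -3, 1, the best is 1 at Fight. Subgame-perfect outcome: (Soft, Fight) with payoffs (10, 1).
For the simultaneous game, intersect best replies.
Incumbent's best replies: Accommodate→Aggressive; Fight→Soft.
Entrant's best replies: Soft→Fight; Moderate→Accommodate; Aggressive→Fight.
Only (Soft, Fight) has each player best-responding; Nash payoffs (10, 1).
Entrant's commitment gain: 1 − 1 = 0.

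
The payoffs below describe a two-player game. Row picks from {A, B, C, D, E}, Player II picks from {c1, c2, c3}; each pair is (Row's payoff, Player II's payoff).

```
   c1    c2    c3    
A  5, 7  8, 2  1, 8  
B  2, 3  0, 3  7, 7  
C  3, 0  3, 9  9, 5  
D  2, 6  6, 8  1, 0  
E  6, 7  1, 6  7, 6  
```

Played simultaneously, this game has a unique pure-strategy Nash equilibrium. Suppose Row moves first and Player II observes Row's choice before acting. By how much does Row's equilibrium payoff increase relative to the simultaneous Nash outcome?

Work backward from Player II's decision.
- A: BR = c3, leader payoff 1.
- B: BR = c3, leader payoff 7.
- C: BR = c2, leader payoff 3.
- D: BR = c2, leader payoff 6.
- E: BR = c1, leader payoff 6.
Maximizing over 1, 7, 3, 6, 6, Row chooses B. Subgame-perfect outcome: (B, c3) with payoffs (7, 7).
Under simultaneous play:
Row's best replies: c1→E; c2→A; c3→C.
Player II's best replies: A→c3; B→c3; C→c2; D→c2; E→c1.
The unique mutual best reply is (E, c1), giving (6, 7).
Row's commitment gain: 7 − 6 = 1.

1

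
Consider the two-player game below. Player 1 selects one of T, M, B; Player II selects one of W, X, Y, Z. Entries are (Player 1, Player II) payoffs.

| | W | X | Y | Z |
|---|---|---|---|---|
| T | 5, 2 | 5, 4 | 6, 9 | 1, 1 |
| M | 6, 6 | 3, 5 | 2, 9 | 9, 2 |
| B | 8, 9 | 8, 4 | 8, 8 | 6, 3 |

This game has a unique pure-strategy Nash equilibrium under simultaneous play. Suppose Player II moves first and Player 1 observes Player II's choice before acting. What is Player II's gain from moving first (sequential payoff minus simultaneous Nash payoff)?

Work backward from Player 1's decision.
- W → Player 1 plays B (best of 5, 6, 8); Player II gets 9.
- X → Player 1 plays B (best of 5, 3, 8); Player II gets 4.
- Y → Player 1 plays B (best of 6, 2, 8); Player II gets 8.
- Z → Player 1 plays M (best of 1, 9, 6); Player II gets 2.
Maximizing over 9, 4, 8, 2, Player II chooses W. Subgame-perfect outcome: (B, W) with payoffs (8, 9).
For the simultaneous game, intersect best replies.
Player 1's best replies: W→B; X→B; Y→B; Z→M.
Player II's best replies: T→Y; M→Y; B→W.
The unique mutual best reply is (B, W), giving (8, 9).
Player II's commitment gain: 9 − 9 = 0.

0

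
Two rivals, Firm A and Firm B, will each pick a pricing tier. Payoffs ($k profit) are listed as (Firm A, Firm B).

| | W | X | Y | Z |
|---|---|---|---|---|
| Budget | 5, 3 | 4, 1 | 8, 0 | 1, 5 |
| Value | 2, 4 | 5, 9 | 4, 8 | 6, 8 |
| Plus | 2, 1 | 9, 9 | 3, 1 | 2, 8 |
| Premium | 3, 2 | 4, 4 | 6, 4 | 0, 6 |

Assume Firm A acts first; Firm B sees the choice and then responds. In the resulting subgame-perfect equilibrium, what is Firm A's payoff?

Work backward from Firm B's decision.
- Budget: Firm B compares 3, 1, 0, 5 and picks Z; Firm A would get 1.
- Value: Firm B compares 4, 9, 8, 8 and picks X; Firm A would get 5.
- Plus: Firm B compares 1, 9, 1, 8 and picks X; Firm A would get 9.
- Premium: Firm B compares 2, 4, 4, 6 and picks Z; Firm A would get 0.
Firm A's induced payoffs are 1, 5, 9, 0, so Firm A commits to Plus. Subgame-perfect outcome: (Plus, X) with payoffs (9, 9).

9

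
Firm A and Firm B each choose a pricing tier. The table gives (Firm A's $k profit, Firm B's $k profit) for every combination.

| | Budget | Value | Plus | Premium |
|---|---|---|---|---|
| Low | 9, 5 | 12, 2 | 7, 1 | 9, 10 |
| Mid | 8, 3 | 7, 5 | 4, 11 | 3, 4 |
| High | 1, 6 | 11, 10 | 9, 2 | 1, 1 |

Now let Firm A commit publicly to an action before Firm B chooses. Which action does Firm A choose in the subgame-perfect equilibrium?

Work backward from Firm B's decision.
- Low: BR = Premium, leader payoff 9.
- Mid: BR = Plus, leader payoff 4.
- High: BR = Value, leader payoff 11.
Among 9, 4, 11, the best is 11 at High. Subgame-perfect outcome: (High, Value) with payoffs (11, 10).

High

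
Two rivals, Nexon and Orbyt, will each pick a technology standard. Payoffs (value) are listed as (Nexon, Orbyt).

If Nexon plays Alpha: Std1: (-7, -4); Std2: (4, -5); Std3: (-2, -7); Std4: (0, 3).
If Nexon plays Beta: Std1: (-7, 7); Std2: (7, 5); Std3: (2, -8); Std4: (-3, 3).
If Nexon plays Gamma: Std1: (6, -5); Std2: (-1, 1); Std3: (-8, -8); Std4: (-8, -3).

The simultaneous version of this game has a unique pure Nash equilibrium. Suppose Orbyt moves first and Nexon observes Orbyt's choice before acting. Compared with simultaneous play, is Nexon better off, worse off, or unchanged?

better off

Work backward from Nexon's decision.
- Std1: Nexon compares -7, -7, 6 and picks Gamma; Orbyt would get -5.
- Std2: Nexon compares 4, 7, -1 and picks Beta; Orbyt would get 5.
- Std3: Nexon compares -2, 2, -8 and picks Beta; Orbyt would get -8.
- Std4: Nexon compares 0, -3, -8 and picks Alpha; Orbyt would get 3.
Among -5, 5, -8, 3, the best is 5 at Std2. Subgame-perfect outcome: (Beta, Std2) with payoffs (7, 5).
For the simultaneous game, intersect best replies.
Nexon's best replies: Std1→Gamma; Std2→Beta; Std3→Beta; Std4→Alpha.
Orbyt's best replies: Alpha→Std4; Beta→Std1; Gamma→Std2.
Only (Alpha, Std4) has each player best-responding; Nash payoffs (0, 3).
Nexon earns 7 sequentially versus 0 at the Nash outcome: better off.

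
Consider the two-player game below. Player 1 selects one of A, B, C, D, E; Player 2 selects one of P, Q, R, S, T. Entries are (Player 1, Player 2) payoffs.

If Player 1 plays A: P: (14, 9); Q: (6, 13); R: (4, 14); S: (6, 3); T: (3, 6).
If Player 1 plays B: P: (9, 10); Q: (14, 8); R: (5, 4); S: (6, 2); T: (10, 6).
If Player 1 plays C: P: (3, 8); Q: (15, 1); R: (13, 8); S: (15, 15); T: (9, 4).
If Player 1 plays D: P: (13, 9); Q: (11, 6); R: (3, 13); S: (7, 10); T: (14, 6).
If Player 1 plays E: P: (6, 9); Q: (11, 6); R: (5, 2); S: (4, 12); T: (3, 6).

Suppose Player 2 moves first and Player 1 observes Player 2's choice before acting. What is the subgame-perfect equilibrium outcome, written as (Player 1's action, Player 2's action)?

Backward induction with Player 2 moving first.
- P: Player 1 compares 14, 9, 3, 13, 6 and picks A; Player 2 would get 9.
- Q: Player 1 compares 6, 14, 15, 11, 11 and picks C; Player 2 would get 1.
- R: Player 1 compares 4, 5, 13, 3, 5 and picks C; Player 2 would get 8.
- S: Player 1 compares 6, 6, 15, 7, 4 and picks C; Player 2 would get 15.
- T: Player 1 compares 3, 10, 9, 14, 3 and picks D; Player 2 would get 6.
Player 2's induced payoffs are 9, 1, 8, 15, 6, so Player 2 commits to S. Subgame-perfect outcome: (C, S) with payoffs (15, 15).

(C, S)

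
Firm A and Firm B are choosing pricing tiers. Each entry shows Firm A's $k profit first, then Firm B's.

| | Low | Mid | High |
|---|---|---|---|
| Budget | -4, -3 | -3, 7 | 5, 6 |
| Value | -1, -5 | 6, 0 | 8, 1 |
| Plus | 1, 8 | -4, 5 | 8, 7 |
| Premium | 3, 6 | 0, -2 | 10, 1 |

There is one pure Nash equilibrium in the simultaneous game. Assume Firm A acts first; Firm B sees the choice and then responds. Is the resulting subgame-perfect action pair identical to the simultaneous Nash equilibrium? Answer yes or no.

no

Solve by backward induction (Firm A leads).
- Budget: BR = Mid, leader payoff -3.
- Value: BR = High, leader payoff 8.
- Plus: BR = Low, leader payoff 1.
- Premium: BR = Low, leader payoff 3.
Firm A's induced payoffs are -3, 8, 1, 3, so Firm A commits to Value. Subgame-perfect outcome: (Value, High) with payoffs (8, 1).
Under simultaneous play:
Firm A's best replies: Low→Premium; Mid→Value; High→Premium.
Firm B's best replies: Budget→Mid; Value→High; Plus→Low; Premium→Low.
The unique mutual best reply is (Premium, Low), giving (3, 6).
Sequential outcome (Value, High) differs from the Nash profile (Premium, Low).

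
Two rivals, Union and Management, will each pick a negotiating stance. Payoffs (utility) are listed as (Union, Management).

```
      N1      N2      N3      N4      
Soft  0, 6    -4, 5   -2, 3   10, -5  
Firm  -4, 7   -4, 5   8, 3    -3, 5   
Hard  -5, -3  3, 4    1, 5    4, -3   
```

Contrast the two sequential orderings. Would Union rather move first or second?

first

If Union leads: Management's best replies are Soft→N1, Firm→N1, Hard→N3; Union's induced payoffs 0, -4, 1; outcome (Hard, N3), payoffs (1, 5).
If Management leads: Union's best replies are N1→Soft, N2→Hard, N3→Firm, N4→Soft; Management's induced payoffs 6, 4, 3, -5; outcome (Soft, N1), payoffs (0, 6).
Union gets 1 moving first and 0 moving second, so Union prefers to move first.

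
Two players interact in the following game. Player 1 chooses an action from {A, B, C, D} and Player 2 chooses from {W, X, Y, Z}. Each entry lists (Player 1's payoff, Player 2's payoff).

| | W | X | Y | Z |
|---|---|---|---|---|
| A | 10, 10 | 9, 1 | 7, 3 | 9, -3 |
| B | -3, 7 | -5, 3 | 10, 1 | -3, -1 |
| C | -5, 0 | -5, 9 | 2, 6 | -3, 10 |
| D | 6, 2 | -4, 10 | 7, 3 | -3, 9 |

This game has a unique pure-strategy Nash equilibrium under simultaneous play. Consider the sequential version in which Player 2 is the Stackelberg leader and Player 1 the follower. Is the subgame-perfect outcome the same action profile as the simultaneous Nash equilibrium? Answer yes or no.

Solve by backward induction (Player 2 leads).
- W: BR = A, leader payoff 10.
- X: BR = A, leader payoff 1.
- Y: BR = B, leader payoff 1.
- Z: BR = A, leader payoff -3.
Maximizing over 10, 1, 1, -3, Player 2 chooses W. Subgame-perfect outcome: (A, W) with payoffs (10, 10).
Now find the simultaneous Nash equilibrium.
Player 1's best replies: W→A; X→A; Y→B; Z→A.
Player 2's best replies: A→W; B→W; C→Z; D→X.
Only (A, W) has each player best-responding; Nash payoffs (10, 10).
Sequential outcome (A, W) coincides with the Nash profile (A, W).

yes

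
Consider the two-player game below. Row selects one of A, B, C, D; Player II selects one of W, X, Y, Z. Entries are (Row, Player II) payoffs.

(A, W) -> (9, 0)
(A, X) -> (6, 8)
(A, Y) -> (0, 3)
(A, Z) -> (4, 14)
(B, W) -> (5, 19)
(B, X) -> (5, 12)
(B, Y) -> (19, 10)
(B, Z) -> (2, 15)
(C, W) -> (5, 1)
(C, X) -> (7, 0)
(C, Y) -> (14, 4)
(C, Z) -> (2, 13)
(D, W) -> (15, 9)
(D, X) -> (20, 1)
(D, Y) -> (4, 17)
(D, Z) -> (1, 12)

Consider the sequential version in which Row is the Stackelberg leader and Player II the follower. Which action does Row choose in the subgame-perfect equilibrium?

Player II best-responds to each possible Row move:
- A: Player II compares 0, 8, 3, 14 and picks Z; Row would get 4.
- B: Player II compares 19, 12, 10, 15 and picks W; Row would get 5.
- C: Player II compares 1, 0, 4, 13 and picks Z; Row would get 2.
- D: Player II compares 9, 1, 17, 12 and picks Y; Row would get 4.
Among 4, 5, 2, 4, the best is 5 at B. Subgame-perfect outcome: (B, W) with payoffs (5, 19).

B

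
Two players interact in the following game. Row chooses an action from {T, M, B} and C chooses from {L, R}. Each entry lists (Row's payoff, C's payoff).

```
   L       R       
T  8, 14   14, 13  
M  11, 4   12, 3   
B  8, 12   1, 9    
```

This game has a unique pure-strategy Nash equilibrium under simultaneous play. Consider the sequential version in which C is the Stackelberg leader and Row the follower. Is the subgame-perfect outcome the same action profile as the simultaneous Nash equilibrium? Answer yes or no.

Row best-responds to each possible C move:
- L: Row compares 8, 11, 8 and picks M; C would get 4.
- R: Row compares 14, 12, 1 and picks T; C would get 13.
C's induced payoffs are 4, 13, so C commits to R. Subgame-perfect outcome: (T, R) with payoffs (14, 13).
Under simultaneous play:
Row's best replies: L→M; R→T.
C's best replies: T→L; M→L; B→L.
The unique mutual best reply is (M, L), giving (11, 4).
Sequential outcome (T, R) differs from the Nash profile (M, L).

no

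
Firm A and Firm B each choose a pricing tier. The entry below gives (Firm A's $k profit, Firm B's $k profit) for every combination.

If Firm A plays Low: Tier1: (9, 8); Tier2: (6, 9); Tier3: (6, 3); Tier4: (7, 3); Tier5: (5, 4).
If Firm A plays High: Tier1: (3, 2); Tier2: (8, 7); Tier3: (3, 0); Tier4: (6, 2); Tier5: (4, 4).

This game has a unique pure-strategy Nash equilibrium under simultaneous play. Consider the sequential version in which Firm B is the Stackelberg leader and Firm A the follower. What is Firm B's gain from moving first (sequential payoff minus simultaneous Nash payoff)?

1

Solve by backward induction (Firm B leads).
- Tier1: BR = Low, leader payoff 8.
- Tier2: BR = High, leader payoff 7.
- Tier3: BR = Low, leader payoff 3.
- Tier4: BR = Low, leader payoff 3.
- Tier5: BR = Low, leader payoff 4.
Firm B's induced payoffs are 8, 7, 3, 3, 4, so Firm B commits to Tier1. Subgame-perfect outcome: (Low, Tier1) with payoffs (9, 8).
Now find the simultaneous Nash equilibrium.
Firm A's best replies: Tier1→Low; Tier2→High; Tier3→Low; Tier4→Low; Tier5→Low.
Firm B's best replies: Low→Tier2; High→Tier2.
Only (High, Tier2) has each player best-responding; Nash payoffs (8, 7).
Firm B's commitment gain: 8 − 7 = 1.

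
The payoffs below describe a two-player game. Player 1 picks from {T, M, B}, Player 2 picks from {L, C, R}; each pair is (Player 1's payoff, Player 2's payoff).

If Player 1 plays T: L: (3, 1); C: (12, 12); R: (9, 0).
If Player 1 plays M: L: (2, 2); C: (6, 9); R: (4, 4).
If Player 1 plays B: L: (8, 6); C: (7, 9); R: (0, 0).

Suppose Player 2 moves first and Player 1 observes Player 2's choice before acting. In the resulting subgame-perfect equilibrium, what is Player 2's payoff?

12

Work backward from Player 1's decision.
- L: BR = B, leader payoff 6.
- C: BR = T, leader payoff 12.
- R: BR = T, leader payoff 0.
Among 6, 12, 0, the best is 12 at C. Subgame-perfect outcome: (T, C) with payoffs (12, 12).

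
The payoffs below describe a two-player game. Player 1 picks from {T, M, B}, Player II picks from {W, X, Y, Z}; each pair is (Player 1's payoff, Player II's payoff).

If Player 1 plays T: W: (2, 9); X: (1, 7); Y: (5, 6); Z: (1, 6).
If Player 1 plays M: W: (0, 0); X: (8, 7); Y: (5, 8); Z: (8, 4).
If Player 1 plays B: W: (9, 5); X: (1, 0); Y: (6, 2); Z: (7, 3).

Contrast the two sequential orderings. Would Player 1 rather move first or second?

first

If Player 1 leads: Player II's best replies are T→W, M→Y, B→W; Player 1's induced payoffs 2, 5, 9; outcome (B, W), payoffs (9, 5).
If Player II leads: Player 1's best replies are W→B, X→M, Y→B, Z→M; Player II's induced payoffs 5, 7, 2, 4; outcome (M, X), payoffs (8, 7).
Player 1 gets 9 moving first and 8 moving second, so Player 1 prefers to move first.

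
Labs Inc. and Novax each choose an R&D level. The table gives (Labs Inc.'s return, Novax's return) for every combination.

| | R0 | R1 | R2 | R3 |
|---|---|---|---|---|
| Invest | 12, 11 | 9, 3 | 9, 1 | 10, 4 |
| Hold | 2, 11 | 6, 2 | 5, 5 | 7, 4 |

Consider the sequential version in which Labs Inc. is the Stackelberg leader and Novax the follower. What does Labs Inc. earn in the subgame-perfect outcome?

Solve by backward induction (Labs Inc. leads).
- Invest: BR = R0, leader payoff 12.
- Hold: BR = R0, leader payoff 2.
Labs Inc.'s induced payoffs are 12, 2, so Labs Inc. commits to Invest. Subgame-perfect outcome: (Invest, R0) with payoffs (12, 11).

12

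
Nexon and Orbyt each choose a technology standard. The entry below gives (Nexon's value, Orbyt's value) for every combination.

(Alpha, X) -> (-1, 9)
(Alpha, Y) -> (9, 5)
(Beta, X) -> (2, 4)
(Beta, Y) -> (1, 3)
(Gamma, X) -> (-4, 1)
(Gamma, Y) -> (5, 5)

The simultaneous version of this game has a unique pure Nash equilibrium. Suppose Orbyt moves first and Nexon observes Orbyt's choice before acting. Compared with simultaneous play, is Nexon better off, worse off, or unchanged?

better off

Solve by backward induction (Orbyt leads).
- X: BR = Beta, leader payoff 4.
- Y: BR = Alpha, leader payoff 5.
Among 4, 5, the best is 5 at Y. Subgame-perfect outcome: (Alpha, Y) with payoffs (9, 5).
For the simultaneous game, intersect best replies.
Nexon's best replies: X→Beta; Y→Alpha.
Orbyt's best replies: Alpha→X; Beta→X; Gamma→Y.
Only (Beta, X) has each player best-responding; Nash payoffs (2, 4).
Nexon earns 9 sequentially versus 2 at the Nash outcome: better off.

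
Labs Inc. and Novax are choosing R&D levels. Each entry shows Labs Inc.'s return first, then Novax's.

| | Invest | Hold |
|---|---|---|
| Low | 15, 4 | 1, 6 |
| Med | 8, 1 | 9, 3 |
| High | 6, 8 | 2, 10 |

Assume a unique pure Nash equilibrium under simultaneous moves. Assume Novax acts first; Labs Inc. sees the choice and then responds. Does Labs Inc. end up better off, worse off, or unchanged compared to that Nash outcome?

Backward induction with Novax moving first.
- Invest: Labs Inc. compares 15, 8, 6 and picks Low; Novax would get 4.
- Hold: Labs Inc. compares 1, 9, 2 and picks Med; Novax would get 3.
Novax's induced payoffs are 4, 3, so Novax commits to Invest. Subgame-perfect outcome: (Low, Invest) with payoffs (15, 4).
For the simultaneous game, intersect best replies.
Labs Inc.'s best replies: Invest→Low; Hold→Med.
Novax's best replies: Low→Hold; Med→Hold; High→Hold.
Only (Med, Hold) has each player best-responding; Nash payoffs (9, 3).
Labs Inc. earns 15 sequentially versus 9 at the Nash outcome: better off.

better off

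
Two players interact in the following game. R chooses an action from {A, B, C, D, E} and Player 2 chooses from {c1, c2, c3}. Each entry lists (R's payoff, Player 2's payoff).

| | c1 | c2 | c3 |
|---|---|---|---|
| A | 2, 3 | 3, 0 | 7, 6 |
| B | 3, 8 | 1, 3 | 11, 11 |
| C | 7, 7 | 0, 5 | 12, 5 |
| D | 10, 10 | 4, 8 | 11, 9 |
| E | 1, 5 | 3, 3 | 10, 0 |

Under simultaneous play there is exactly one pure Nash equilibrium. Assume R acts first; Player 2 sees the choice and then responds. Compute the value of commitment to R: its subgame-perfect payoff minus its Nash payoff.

1

Backward induction with R moving first.
- A: BR = c3, leader payoff 7.
- B: BR = c3, leader payoff 11.
- C: BR = c1, leader payoff 7.
- D: BR = c1, leader payoff 10.
- E: BR = c1, leader payoff 1.
Maximizing over 7, 11, 7, 10, 1, R chooses B. Subgame-perfect outcome: (B, c3) with payoffs (11, 11).
For the simultaneous game, intersect best replies.
R's best replies: c1→D; c2→D; c3→C.
Player 2's best replies: A→c3; B→c3; C→c1; D→c1; E→c1.
Only (D, c1) has each player best-responding; Nash payoffs (10, 10).
R's commitment gain: 11 − 10 = 1.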